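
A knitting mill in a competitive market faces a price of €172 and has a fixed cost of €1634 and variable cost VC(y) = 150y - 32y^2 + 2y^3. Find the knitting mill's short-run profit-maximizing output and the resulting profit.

Profit = -€182 at y = 11

AVC = 150 - 32y + 2y^2 has its minimum €22 at y = 8; price €172 clears that bar, so the firm operates.
With MC = 150 - 64y + 6y^2, P = MC on the upward-sloping part at y* = 11.
TR = 172·11 = 1892. TC = 1634 + 440 = 2074. Profit = 1892 − 2074 = -€182.
Shutting down would mean losing the fixed cost of €1634, so operating at a loss of €182 is better by €1452.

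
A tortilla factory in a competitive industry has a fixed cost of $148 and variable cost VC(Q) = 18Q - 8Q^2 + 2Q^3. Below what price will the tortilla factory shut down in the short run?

The shutdown price is the minimum of AVC. VC = 18Q - 8Q^2 + 2Q^3, so AVC = 18 - 8Q + 2Q^2.
At the minimum of AVC, MC = AVC. MC = 18 - 16Q + 6Q^2; setting MC = AVC gives 4Q^2 - 8Q = 0, so Q = 2. min AVC = 10.
For P < $10 the firm produces nothing.

$10 per unit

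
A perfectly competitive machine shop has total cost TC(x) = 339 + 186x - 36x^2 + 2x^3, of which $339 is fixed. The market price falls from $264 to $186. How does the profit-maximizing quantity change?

Output falls from 13 to 12

AVC = 186 - 36x + 2x^2, minimized at x = 9 where min AVC = $24. MC = 186 - 72x + 6x^2.
At P = $264 ≥ min AVC, set P = MC on the rising branch: x = 13.
At P = $186 ≥ min AVC, set P = MC: x = 12. The firm stays open but cuts output.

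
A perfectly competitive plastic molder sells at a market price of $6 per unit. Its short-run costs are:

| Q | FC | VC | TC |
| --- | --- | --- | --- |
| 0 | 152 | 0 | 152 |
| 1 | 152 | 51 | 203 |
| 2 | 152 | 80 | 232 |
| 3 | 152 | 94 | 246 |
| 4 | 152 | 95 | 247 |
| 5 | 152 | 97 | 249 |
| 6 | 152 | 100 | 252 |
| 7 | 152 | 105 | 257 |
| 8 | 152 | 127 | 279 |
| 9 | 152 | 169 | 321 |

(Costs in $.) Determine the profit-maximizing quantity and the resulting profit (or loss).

Q = 0 (shut down); profit = -$152

Tabulate TR − TC: Q=0: -152; Q=1: -197; Q=2: -220; Q=3: -228; Q=4: -223; Q=5: -219; Q=6: -216; Q=7: -215; Q=8: -231; Q=9: -267.
Profit is highest at Q = 0. Equivalently, the lowest AVC in the table is 105/7 ≈ $15 at Q = 7, and P = $6 falls below it — price never covers variable cost, so the firm shuts down and loses only its fixed cost.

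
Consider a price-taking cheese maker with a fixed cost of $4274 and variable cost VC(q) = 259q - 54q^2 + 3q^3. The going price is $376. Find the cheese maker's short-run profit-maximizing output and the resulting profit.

AVC = 259 - 54q + 3q^2 has its minimum $16 at q = 9; price $376 clears that bar, so the firm operates.
With MC = 259 - 108q + 9q^2, P = MC on the upward-sloping part at q* = 13.
TR = 376·13 = 4888. TC = 4274 + 832 = 5106. Profit = 4888 − 5106 = -$218.
Shutting down would mean losing the fixed cost of $4274, so operating at a loss of $218 is better by $4056.

Profit = -$218 at q = 13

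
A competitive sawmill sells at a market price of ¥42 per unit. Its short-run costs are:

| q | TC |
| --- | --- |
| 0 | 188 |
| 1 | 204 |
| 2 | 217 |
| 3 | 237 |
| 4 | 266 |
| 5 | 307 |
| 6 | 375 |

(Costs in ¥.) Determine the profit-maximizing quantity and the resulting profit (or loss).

q = 5; profit = -¥97

Tabulate TR − TC: q=0: -188; q=1: -162; q=2: -133; q=3: -111; q=4: -98; q=5: -97; q=6: -123.
Profit is maximized at q = 5. AVC there is 119/5 = ¥23.80 ≤ P, so producing beats shutting down (which would give -¥188).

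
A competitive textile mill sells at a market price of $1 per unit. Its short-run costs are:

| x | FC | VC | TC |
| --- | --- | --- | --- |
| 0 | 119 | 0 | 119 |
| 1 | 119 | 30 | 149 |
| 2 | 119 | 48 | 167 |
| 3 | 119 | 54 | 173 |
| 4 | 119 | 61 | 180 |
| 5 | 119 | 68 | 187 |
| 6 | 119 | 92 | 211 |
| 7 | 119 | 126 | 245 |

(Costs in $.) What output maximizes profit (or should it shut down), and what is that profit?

Tabulate TR − TC: x=0: -119; x=1: -148; x=2: -165; x=3: -170; x=4: -176; x=5: -182; x=6: -205; x=7: -238.
Profit is highest at x = 0. Equivalently, the lowest AVC in the table is 68/5 ≈ $13.60 at x = 5, and P = $1 falls below it — price never covers variable cost, so the firm shuts down and loses only its fixed cost.

x = 0 (shut down); profit = -$119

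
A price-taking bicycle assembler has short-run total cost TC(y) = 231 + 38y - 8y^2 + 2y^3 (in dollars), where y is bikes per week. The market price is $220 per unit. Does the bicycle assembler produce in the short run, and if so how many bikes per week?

Produce at y = 7

From TC, MC = TC'(y) = 38 - 16y + 6y^2 and AVC = VC/y = 38 - 8y + 2y^2.
The AVC parabola has its vertex at y = 8/4 = 2, where AVC = 38 - 8·2 + 2·2^2 = $30.
P = $220 exceeds min AVC = $30, so the firm stays open.
Set P = MC: 220 = 38 - 16y + 6y^2 → -182 - 16y + 6y^2 = 0. The roots are y = -13/3 and y = 7; the profit-maximizing output is on the rising part of MC, so y* = 7.
Check: AVC at y = 7 is $80 ≤ P, so revenue covers variable cost.
Profit = P·y − TC = 220·7 − 791 = $749.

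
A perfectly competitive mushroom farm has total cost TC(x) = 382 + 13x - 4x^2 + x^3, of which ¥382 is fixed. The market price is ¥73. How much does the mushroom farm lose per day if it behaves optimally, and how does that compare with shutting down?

Profit = -¥94 at x = 6

AVC = 13 - 4x + x^2; min AVC = ¥9 at x = 2. Since P = ¥73 ≥ min AVC, the firm produces.
With MC = 13 - 8x + 3x^2, P = MC on the upward-sloping part at x* = 6.
TR = 73·6 = 438. TC = 382 + 150 = 532. Profit = 438 − 532 = -¥94.
Shutting down would mean losing the fixed cost of ¥382, so operating at a loss of ¥94 is better by ¥288.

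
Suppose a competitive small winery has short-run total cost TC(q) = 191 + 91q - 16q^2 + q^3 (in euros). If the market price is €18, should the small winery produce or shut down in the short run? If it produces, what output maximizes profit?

Shut down

Strip out fixed cost: VC = 91q - 16q^2 + q^3. Then AVC = 91 - 16q + q^2 and MC = 91 - 32q + 3q^2.
AVC hits its minimum where MC = AVC, at q = 8, giving min AVC = 91 - 16·8 + 8^2 = €27.
P = €18 lies below min AVC = €27; no output level covers variable cost.
Best response: produce nothing and absorb the €191 fixed cost.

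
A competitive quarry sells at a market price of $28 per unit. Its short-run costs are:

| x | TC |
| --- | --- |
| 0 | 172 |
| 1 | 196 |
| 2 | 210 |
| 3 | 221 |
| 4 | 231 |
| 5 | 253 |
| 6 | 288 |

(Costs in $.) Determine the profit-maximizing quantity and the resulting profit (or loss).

Tabulate TR − TC: x=0: -172; x=1: -168; x=2: -154; x=3: -137; x=4: -119; x=5: -113; x=6: -120.
Profit is maximized at x = 5. AVC there is 81/5 = $16.20 ≤ P, so producing beats shutting down (which would give -$172).

x = 5; profit = -$113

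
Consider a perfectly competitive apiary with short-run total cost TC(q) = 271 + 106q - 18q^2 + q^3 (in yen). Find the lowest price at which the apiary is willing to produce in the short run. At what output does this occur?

The shutdown price is the minimum of AVC. VC = 106q - 18q^2 + q^3, so AVC = 106 - 18q + q^2.
dAVC/dq = -18 + 2q = 0 gives q = 9. min AVC = 106 - 18·9 + 9^2 = 25.
So the shutdown price is ¥25.

¥25 per unit, at q = 9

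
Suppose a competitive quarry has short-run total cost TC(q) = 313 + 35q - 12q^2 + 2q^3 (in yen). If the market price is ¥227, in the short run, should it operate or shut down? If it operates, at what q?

From TC, MC = TC'(q) = 35 - 24q + 6q^2 and AVC = VC/q = 35 - 12q + 2q^2.
The AVC parabola has its vertex at q = 12/4 = 3, where AVC = 35 - 12·3 + 2·3^2 = ¥17.
Since P = ¥227 ≥ min AVC = ¥17, price covers variable cost and the firm should produce.
Set P = MC: 227 = 35 - 24q + 6q^2 → -192 - 24q + 6q^2 = 0. The roots are q = -4 and q = 8; the profit-maximizing output is on the rising part of MC, so q* = 8.
Check: AVC at q = 8 is ¥67 ≤ P, so revenue covers variable cost.
Profit = P·q − TC = 227·8 − 849 = ¥967.

Produce at q = 8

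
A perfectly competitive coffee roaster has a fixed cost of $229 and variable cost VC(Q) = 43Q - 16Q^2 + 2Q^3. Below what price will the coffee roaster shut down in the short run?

$11 per unit

Short-run supply begins at min AVC. From VC = 43Q - 16Q^2 + 2Q^3, AVC = 43 - 16Q + 2Q^2.
dAVC/dQ = -16 + 4Q = 0 gives Q = 4. min AVC = 43 - 16·4 + 2·4^2 = 11.
For P < $11 the firm produces nothing.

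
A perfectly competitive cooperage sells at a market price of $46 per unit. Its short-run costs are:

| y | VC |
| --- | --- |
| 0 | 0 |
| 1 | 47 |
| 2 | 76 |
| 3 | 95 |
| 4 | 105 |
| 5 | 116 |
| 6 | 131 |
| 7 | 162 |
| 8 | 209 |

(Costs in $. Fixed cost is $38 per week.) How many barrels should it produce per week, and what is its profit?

y = 7; profit = $122

Compute π = P·y − TC at each output: y=0: -38; y=1: -39; y=2: -22; y=3: 5; y=4: 41; y=5: 76; y=6: 107; y=7: 122; y=8: 121.
Profit is maximized at y = 7. AVC there is 162/7 = $23.14 ≤ P, so producing beats shutting down (which would give -$38).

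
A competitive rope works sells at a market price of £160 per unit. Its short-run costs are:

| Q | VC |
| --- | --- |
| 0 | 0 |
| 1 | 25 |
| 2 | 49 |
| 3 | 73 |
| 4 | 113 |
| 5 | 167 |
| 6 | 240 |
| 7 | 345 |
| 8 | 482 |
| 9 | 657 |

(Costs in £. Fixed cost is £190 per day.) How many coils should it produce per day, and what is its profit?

Profit at each row (π = 160Q − TC): Q=0: -190; Q=1: -55; Q=2: 81; Q=3: 217; Q=4: 337; Q=5: 443; Q=6: 530; Q=7: 585; Q=8: 608; Q=9: 593.
Profit is maximized at Q = 8. AVC there is 482/8 = £60.25 ≤ P, so producing beats shutting down (which would give -£190).

Q = 8; profit = £608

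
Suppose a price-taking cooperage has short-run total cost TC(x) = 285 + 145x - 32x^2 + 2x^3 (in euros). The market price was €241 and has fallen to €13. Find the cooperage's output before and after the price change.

Output falls from 12 to 0 (the firm shuts down)

MC = 145 - 64x + 6x^2; the shutdown threshold is min AVC = €17 (at x = 8).
With P = €241 above the shutdown price, P = MC gives x = 12.
At P = €13 < min AVC = €17, price no longer covers variable cost at any output, so the firm shuts down: x = 0.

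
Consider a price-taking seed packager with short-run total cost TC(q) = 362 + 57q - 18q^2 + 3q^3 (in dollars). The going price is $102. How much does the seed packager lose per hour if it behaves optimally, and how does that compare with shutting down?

Profit = -$62 at q = 5

AVC = 57 - 18q + 3q^2 has its minimum $30 at q = 3; price $102 clears that bar, so the firm operates.
MC = 57 - 36q + 9q^2. Setting P = MC and taking the root on the rising branch gives q* = 5.
TR = 102·5 = 510. TC = 362 + 210 = 572. Profit = 510 − 572 = -$62.
That loss of $62 beats the $362 the firm would lose by shutting down; producing recovers $300 of fixed cost.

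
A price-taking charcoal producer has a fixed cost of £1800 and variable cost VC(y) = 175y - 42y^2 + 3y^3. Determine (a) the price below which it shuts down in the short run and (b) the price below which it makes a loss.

Shutdown price = £28; break-even price = £235

Shutdown price = min AVC. AVC = 175 - 42y + 3y^2, with vertex at y = 7 and minimum £28.
ATC = 1800/y + 175 - 42y + 3y^2. Setting dATC/dy = −1800/y^2 − 42 + 6y = 0 gives y = 10 (since 6·10^3 − 42·10^2 = 1800).
min ATC = 1800/10 + 175 − 42·10 + 3·10^2 = £235. That is the break-even price.
Between these two prices the firm operates at a loss; above £235 it earns a profit.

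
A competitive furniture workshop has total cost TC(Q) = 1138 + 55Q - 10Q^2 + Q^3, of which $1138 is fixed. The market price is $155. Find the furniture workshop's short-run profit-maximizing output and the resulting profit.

Profit = -$138 at Q = 10

AVC = 55 - 10Q + Q^2; min AVC = $30 at Q = 5. Since P = $155 ≥ min AVC, the firm produces.
With MC = 55 - 20Q + 3Q^2, P = MC on the upward-sloping part at Q* = 10.
TR = 155·10 = 1550. TC = 1138 + 550 = 1688. Profit = 1550 − 1688 = -$138.
Shutting down would mean losing the fixed cost of $1138, so operating at a loss of $138 is better by $1000.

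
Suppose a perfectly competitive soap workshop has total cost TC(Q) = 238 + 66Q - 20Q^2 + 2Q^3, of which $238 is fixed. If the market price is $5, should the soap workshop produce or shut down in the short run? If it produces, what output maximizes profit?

Strip out fixed cost: VC = 66Q - 20Q^2 + 2Q^3. Then AVC = 66 - 20Q + 2Q^2 and MC = 66 - 40Q + 6Q^2.
The AVC parabola has its vertex at Q = 20/4 = 5, where AVC = 66 - 20·5 + 2·5^2 = $16.
P = $5 lies below min AVC = $16; no output level covers variable cost.
Best response: produce nothing and absorb the $238 fixed cost.

Shut down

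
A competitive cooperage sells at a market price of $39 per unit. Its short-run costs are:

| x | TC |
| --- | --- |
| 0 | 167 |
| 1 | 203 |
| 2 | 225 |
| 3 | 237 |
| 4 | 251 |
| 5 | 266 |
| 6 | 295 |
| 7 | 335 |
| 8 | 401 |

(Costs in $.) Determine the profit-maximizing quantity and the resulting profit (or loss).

x = 6; profit = -$61

Compute π = P·x − TC at each output: x=0: -167; x=1: -164; x=2: -147; x=3: -120; x=4: -95; x=5: -71; x=6: -61; x=7: -62; x=8: -89.
Profit is maximized at x = 6. AVC there is 128/6 = $21.33 ≤ P, so producing beats shutting down (which would give -$167).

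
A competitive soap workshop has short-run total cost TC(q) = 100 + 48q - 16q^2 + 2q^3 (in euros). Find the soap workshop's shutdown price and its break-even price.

Shutdown price = €16; break-even price = €38

AVC = 48 - 16q + 2q^2; minimized at q = 4, giving min AVC = €16. That is the shutdown price.
ATC = 100/q + 48 - 16q + 2q^2. Setting dATC/dq = −100/q^2 − 16 + 4q = 0 gives q = 5 (since 4·5^3 − 16·5^2 = 100).
min ATC = 100/5 + 48 − 16·5 + 2·5^2 = €38. That is the break-even price.
For €16 ≤ P < €38 the firm produces at a loss; below €16 it shuts down.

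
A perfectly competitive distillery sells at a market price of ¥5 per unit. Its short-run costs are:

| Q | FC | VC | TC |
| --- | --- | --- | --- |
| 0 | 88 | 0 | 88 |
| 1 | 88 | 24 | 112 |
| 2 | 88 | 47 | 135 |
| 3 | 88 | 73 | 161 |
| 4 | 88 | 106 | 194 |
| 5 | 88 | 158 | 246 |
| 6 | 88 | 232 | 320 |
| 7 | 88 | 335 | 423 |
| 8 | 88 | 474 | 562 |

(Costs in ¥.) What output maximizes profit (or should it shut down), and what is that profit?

Q = 0 (shut down); profit = -¥88

Compute π = P·Q − TC at each output: Q=0: -88; Q=1: -107; Q=2: -125; Q=3: -146; Q=4: -174; Q=5: -221; Q=6: -290; Q=7: -388; Q=8: -522.
Profit is highest at Q = 0. Equivalently, the lowest AVC in the table is 47/2 ≈ ¥23.50 at Q = 2, and P = ¥5 falls below it — price never covers variable cost, so the firm shuts down and loses only its fixed cost.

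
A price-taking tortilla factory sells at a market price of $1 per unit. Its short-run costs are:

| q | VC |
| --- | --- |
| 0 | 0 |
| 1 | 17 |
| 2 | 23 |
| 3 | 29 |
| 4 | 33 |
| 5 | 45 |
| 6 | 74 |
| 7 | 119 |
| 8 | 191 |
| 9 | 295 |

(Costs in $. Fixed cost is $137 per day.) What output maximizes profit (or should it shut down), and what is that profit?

q = 0 (shut down); profit = -$137

Tabulate TR − TC: q=0: -137; q=1: -153; q=2: -158; q=3: -163; q=4: -166; q=5: -177; q=6: -205; q=7: -249; q=8: -320; q=9: -423.
Profit is highest at q = 0. Equivalently, the lowest AVC in the table is 33/4 ≈ $8.25 at q = 4, and P = $1 falls below it — price never covers variable cost, so the firm shuts down and loses only its fixed cost.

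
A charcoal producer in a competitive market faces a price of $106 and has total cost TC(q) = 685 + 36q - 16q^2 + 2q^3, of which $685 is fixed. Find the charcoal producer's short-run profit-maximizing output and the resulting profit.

Profit = -$97 at q = 7

AVC = 36 - 16q + 2q^2; min AVC = $4 at q = 4. Since P = $106 ≥ min AVC, the firm produces.
MC = 36 - 32q + 6q^2. Setting P = MC and taking the root on the rising branch gives q* = 7.
TR = 106·7 = 742. TC = 685 + 154 = 839. Profit = 742 − 839 = -$97.
By producing, the firm covers all variable cost plus $588 of fixed cost; shutting down would lose the full $685.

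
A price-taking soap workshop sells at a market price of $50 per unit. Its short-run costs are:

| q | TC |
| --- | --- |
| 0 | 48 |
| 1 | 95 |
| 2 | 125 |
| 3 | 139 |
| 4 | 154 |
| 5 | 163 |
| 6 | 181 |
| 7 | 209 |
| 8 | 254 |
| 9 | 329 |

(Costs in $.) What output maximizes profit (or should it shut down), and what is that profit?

Profit at each row (π = 50q − TC): q=0: -48; q=1: -45; q=2: -25; q=3: 11; q=4: 46; q=5: 87; q=6: 119; q=7: 141; q=8: 146; q=9: 121.
Profit is maximized at q = 8. AVC there is 206/8 = $25.75 ≤ P, so producing beats shutting down (which would give -$48).

q = 8; profit = $146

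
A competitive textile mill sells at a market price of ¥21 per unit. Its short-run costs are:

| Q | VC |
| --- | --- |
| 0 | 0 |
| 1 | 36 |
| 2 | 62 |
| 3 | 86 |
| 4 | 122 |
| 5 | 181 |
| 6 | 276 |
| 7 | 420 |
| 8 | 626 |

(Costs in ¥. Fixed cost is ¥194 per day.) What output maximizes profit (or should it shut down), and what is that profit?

Profit at each row (π = 21Q − TC): Q=0: -194; Q=1: -209; Q=2: -214; Q=3: -217; Q=4: -232; Q=5: -270; Q=6: -344; Q=7: -467; Q=8: -652.
Profit is highest at Q = 0. Equivalently, the lowest AVC in the table is 86/3 ≈ ¥28.67 at Q = 3, and P = ¥21 falls below it — price never covers variable cost, so the firm shuts down and loses only its fixed cost.

Q = 0 (shut down); profit = -¥194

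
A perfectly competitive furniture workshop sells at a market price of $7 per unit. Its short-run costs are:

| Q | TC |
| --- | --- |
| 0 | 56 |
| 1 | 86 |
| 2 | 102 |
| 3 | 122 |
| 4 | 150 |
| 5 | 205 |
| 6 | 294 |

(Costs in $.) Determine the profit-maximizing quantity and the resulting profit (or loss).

Tabulate TR − TC: Q=0: -56; Q=1: -79; Q=2: -88; Q=3: -101; Q=4: -122; Q=5: -170; Q=6: -252.
Profit is highest at Q = 0. Equivalently, the lowest AVC in the table is 66/3 ≈ $22 at Q = 3, and P = $7 falls below it — price never covers variable cost, so the firm shuts down and loses only its fixed cost.

Q = 0 (shut down); profit = -$56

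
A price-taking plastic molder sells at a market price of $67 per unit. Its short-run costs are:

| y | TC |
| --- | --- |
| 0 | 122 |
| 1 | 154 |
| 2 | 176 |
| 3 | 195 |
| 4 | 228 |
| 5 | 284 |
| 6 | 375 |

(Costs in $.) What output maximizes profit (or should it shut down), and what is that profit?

y = 5; profit = $51

Tabulate TR − TC: y=0: -122; y=1: -87; y=2: -42; y=3: 6; y=4: 40; y=5: 51; y=6: 27.
Profit is maximized at y = 5. AVC there is 162/5 = $32.40 ≤ P, so producing beats shutting down (which would give -$122).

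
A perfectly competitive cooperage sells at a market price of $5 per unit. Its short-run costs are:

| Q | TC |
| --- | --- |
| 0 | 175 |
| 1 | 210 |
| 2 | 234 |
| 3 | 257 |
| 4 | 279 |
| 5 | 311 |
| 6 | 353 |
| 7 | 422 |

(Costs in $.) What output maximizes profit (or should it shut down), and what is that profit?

Profit at each row (π = 5Q − TC): Q=0: -175; Q=1: -205; Q=2: -224; Q=3: -242; Q=4: -259; Q=5: -286; Q=6: -323; Q=7: -387.
Profit is highest at Q = 0. Equivalently, the lowest AVC in the table is 104/4 ≈ $26 at Q = 4, and P = $5 falls below it — price never covers variable cost, so the firm shuts down and loses only its fixed cost.

Q = 0 (shut down); profit = -$175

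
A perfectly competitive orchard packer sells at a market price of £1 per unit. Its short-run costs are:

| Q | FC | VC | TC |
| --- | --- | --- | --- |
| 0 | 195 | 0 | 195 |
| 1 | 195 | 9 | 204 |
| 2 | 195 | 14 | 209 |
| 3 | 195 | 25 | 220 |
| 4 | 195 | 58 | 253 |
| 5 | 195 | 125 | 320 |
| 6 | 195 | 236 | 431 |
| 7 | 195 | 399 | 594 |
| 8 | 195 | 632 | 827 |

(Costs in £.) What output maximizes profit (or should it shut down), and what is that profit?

Tabulate TR − TC: Q=0: -195; Q=1: -203; Q=2: -207; Q=3: -217; Q=4: -249; Q=5: -315; Q=6: -425; Q=7: -587; Q=8: -819.
Profit is highest at Q = 0. Equivalently, the lowest AVC in the table is 14/2 ≈ £7 at Q = 2, and P = £1 falls below it — price never covers variable cost, so the firm shuts down and loses only its fixed cost.

Q = 0 (shut down); profit = -£195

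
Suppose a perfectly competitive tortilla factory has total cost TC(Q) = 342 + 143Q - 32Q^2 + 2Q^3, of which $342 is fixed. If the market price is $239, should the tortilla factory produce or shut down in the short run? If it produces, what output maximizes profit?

Produce at Q = 12

Strip out fixed cost: VC = 143Q - 32Q^2 + 2Q^3. Then AVC = 143 - 32Q + 2Q^2 and MC = 143 - 64Q + 6Q^2.
AVC hits its minimum where MC = AVC, at Q = 8, giving min AVC = 143 - 32·8 + 2·8^2 = $15.
Since P = $239 ≥ min AVC = $15, price covers variable cost and the firm should produce.
Solving P = MC: -96 - 64Q + 6Q^2 = 0 ⇒ Q = -4/3 or 12. On the upward-sloping branch, Q* = 12.
Check: AVC at Q = 12 is $47 ≤ P, so revenue covers variable cost.
Profit = P·Q − TC = 239·12 − 906 = $1962.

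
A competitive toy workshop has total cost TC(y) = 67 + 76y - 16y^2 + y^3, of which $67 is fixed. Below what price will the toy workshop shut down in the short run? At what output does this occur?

Short-run supply begins at min AVC. From VC = 76y - 16y^2 + y^3, AVC = 76 - 16y + y^2.
dAVC/dy = -16 + 2y = 0 gives y = 8. min AVC = 76 - 16·8 + 8^2 = 12.
So the shutdown price is $12.

$12 per unit, at y = 8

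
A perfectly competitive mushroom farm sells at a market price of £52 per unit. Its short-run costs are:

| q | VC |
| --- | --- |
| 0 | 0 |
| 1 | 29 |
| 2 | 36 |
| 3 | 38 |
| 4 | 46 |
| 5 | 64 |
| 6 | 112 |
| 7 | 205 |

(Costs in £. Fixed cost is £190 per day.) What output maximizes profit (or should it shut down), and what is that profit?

q = 6; profit = £10

Profit at each row (π = 52q − TC): q=0: -190; q=1: -167; q=2: -122; q=3: -72; q=4: -28; q=5: 6; q=6: 10; q=7: -31.
Profit is maximized at q = 6. AVC there is 112/6 = £18.67 ≤ P, so producing beats shutting down (which would give -£190).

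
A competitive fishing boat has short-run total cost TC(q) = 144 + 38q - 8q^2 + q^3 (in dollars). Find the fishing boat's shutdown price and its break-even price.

Shutdown price = $22; break-even price = $50

AVC = 38 - 8q + q^2; minimized at q = 4, giving min AVC = $22. That is the shutdown price.
ATC = 144/q + 38 - 8q + q^2. Setting dATC/dq = −144/q^2 − 8 + 2q = 0 gives q = 6 (since 2·6^3 − 8·6^2 = 144).
min ATC = 144/6 + 38 − 8·6 + 6^2 = $50. That is the break-even price.
For $22 ≤ P < $50 the firm produces at a loss; below $22 it shuts down.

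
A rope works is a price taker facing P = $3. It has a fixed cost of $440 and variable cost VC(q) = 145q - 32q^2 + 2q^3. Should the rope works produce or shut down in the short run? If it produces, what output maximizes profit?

Shut down

From TC, MC = TC'(q) = 145 - 64q + 6q^2 and AVC = VC/q = 145 - 32q + 2q^2.
The AVC parabola has its vertex at q = 32/4 = 8, where AVC = 145 - 32·8 + 2·8^2 = $17.
With P < min AVC ($3 < $17), every unit sold adds to the loss.
The firm minimizes its loss by shutting down and losing only its fixed cost of $440.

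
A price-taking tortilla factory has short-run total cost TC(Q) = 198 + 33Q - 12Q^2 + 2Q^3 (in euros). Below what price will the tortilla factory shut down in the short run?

Short-run supply begins at min AVC. From VC = 33Q - 12Q^2 + 2Q^3, AVC = 33 - 12Q + 2Q^2.
At the minimum of AVC, MC = AVC. MC = 33 - 24Q + 6Q^2; setting MC = AVC gives 4Q^2 - 12Q = 0, so Q = 3. min AVC = 15.
The firm shuts down for any P below €15.

€15 per unit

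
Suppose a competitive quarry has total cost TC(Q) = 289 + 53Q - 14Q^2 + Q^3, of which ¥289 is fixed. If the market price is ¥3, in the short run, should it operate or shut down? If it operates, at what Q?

Shut down

From TC, MC = TC'(Q) = 53 - 28Q + 3Q^2 and AVC = VC/Q = 53 - 14Q + Q^2.
AVC is minimized where dAVC/dQ = -14 + 2Q = 0, at Q = 7; min AVC = 53 - 14·7 + 7^2 = ¥4.
With P < min AVC (¥3 < ¥4), every unit sold adds to the loss.
The firm minimizes its loss by shutting down and losing only its fixed cost of ¥289.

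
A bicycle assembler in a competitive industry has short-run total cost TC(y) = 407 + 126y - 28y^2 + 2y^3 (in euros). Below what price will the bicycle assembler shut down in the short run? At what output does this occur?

The firm shuts down when price falls below the minimum of average variable cost. AVC = VC/y = 126 - 28y + 2y^2.
At the minimum of AVC, MC = AVC. MC = 126 - 56y + 6y^2; setting MC = AVC gives 4y^2 - 28y = 0, so y = 7. min AVC = 28.
So the shutdown price is €28.

€28 per unit, at y = 7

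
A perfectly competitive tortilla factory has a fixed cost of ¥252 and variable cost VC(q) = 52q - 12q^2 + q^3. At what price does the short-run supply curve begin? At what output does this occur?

¥16 per unit, at q = 6

The shutdown price is the minimum of AVC. VC = 52q - 12q^2 + q^3, so AVC = 52 - 12q + q^2.
At the minimum of AVC, MC = AVC. MC = 52 - 24q + 3q^2; setting MC = AVC gives 2q^2 - 12q = 0, so q = 6. min AVC = 16.
So the shutdown price is ¥16.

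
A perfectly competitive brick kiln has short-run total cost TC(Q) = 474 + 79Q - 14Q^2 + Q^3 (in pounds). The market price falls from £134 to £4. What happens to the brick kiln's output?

AVC = 79 - 14Q + Q^2, minimized at Q = 7 where min AVC = £30. MC = 79 - 28Q + 3Q^2.
At P = £134 ≥ min AVC, set P = MC on the rising branch: Q = 11.
At P = £4 < min AVC = £30, price no longer covers variable cost at any output, so the firm shuts down: Q = 0.

Output falls from 11 to 0 (the firm shuts down)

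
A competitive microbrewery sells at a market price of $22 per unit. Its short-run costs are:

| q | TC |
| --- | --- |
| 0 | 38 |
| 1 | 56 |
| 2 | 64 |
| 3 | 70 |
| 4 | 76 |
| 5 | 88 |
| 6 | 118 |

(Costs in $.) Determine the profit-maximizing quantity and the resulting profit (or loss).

q = 5; profit = $22

Compute π = P·q − TC at each output: q=0: -38; q=1: -34; q=2: -20; q=3: -4; q=4: 12; q=5: 22; q=6: 14.
Profit is maximized at q = 5. AVC there is 50/5 = $10 ≤ P, so producing beats shutting down (which would give -$38).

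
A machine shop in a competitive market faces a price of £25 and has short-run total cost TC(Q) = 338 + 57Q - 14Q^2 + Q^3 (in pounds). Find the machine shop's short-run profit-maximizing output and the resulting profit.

Profit = -£210 at Q = 8

AVC = 57 - 14Q + Q^2 has its minimum £8 at Q = 7; price £25 clears that bar, so the firm operates.
MC = 57 - 28Q + 3Q^2. Setting P = MC and taking the root on the rising branch gives Q* = 8.
TR = 25·8 = 200. TC = 338 + 72 = 410. Profit = 200 − 410 = -£210.
By producing, the firm covers all variable cost plus £128 of fixed cost; shutting down would lose the full £338.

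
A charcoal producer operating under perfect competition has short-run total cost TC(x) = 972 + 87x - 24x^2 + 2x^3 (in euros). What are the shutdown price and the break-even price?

AVC = 87 - 24x + 2x^2; minimized at x = 6, giving min AVC = €15. That is the shutdown price.
ATC = 972/x + 87 - 24x + 2x^2. Setting dATC/dx = −972/x^2 − 24 + 4x = 0 gives x = 9 (since 4·9^3 − 24·9^2 = 972).
min ATC = 972/9 + 87 − 24·9 + 2·9^2 = €141. That is the break-even price.
For €15 ≤ P < €141 the firm produces at a loss; below €15 it shuts down.

Shutdown price = €15; break-even price = €141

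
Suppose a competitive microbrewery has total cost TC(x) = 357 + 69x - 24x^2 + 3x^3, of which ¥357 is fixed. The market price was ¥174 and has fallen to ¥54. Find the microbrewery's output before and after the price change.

AVC = 69 - 24x + 3x^2, minimized at x = 4 where min AVC = ¥21. MC = 69 - 48x + 9x^2.
At P = ¥174 ≥ min AVC, set P = MC on the rising branch: x = 7.
At P = ¥54 ≥ min AVC, set P = MC: x = 5. The firm stays open but cuts output.

Output falls from 7 to 5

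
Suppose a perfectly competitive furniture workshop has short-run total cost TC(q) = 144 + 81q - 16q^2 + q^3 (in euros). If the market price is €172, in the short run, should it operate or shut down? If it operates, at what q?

Produce at q = 13

Strip out fixed cost: VC = 81q - 16q^2 + q^3. Then AVC = 81 - 16q + q^2 and MC = 81 - 32q + 3q^2.
AVC hits its minimum where MC = AVC, at q = 8, giving min AVC = 81 - 16·8 + 8^2 = €17.
P = €172 exceeds min AVC = €17, so the firm stays open.
Set P = MC: 172 = 81 - 32q + 3q^2 → -91 - 32q + 3q^2 = 0. The roots are q = -7/3 and q = 13; the profit-maximizing output is on the rising part of MC, so q* = 13.
Check: AVC at q = 13 is €42 ≤ P, so revenue covers variable cost.
Profit = P·q − TC = 172·13 − 690 = €1546.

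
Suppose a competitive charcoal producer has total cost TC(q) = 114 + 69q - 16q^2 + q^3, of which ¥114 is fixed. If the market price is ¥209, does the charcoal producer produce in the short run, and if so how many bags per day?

Variable cost is VC = 69q - 16q^2 + q^3, so AVC = VC/q = 69 - 16q + q^2 and MC = dTC/dq = 69 - 32q + 3q^2.
The AVC parabola has its vertex at q = 16/2 = 8, where AVC = 69 - 16·8 + 8^2 = ¥5.
P = ¥209 exceeds min AVC = ¥5, so the firm stays open.
Set P = MC: 209 = 69 - 32q + 3q^2 → -140 - 32q + 3q^2 = 0. The roots are q = -10/3 and q = 14; the profit-maximizing output is on the rising part of MC, so q* = 14.
Check: AVC at q = 14 is ¥41 ≤ P, so revenue covers variable cost.
Profit = P·q − TC = 209·14 − 688 = ¥2238.

Produce at q = 14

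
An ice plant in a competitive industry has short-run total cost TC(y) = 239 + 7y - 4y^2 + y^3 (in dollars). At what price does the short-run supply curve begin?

$3 per unit

Short-run supply begins at min AVC. From VC = 7y - 4y^2 + y^3, AVC = 7 - 4y + y^2.
At the minimum of AVC, MC = AVC. MC = 7 - 8y + 3y^2; setting MC = AVC gives 2y^2 - 4y = 0, so y = 2. min AVC = 3.
For P < $3 the firm produces nothing.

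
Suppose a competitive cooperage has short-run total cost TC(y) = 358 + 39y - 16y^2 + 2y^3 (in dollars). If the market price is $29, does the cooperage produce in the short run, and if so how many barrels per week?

Strip out fixed cost: VC = 39y - 16y^2 + 2y^3. Then AVC = 39 - 16y + 2y^2 and MC = 39 - 32y + 6y^2.
AVC is minimized where dAVC/dy = -16 + 4y = 0, at y = 4; min AVC = 39 - 16·4 + 2·4^2 = $7.
Since P = $29 ≥ min AVC = $7, price covers variable cost and the firm should produce.
Solving P = MC: 10 - 32y + 6y^2 = 0 ⇒ y = 1/3 or 5. On the upward-sloping branch, y* = 5.
Check: AVC at y = 5 is $9 ≤ P, so revenue covers variable cost.
Profit = P·y − TC = 29·5 − 403 = -$258, a loss, but smaller than the $358 fixed cost the firm would lose by shutting down.

Produce at y = 5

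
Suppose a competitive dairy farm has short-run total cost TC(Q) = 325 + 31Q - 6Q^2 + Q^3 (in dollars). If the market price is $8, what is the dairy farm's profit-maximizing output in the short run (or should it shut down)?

Strip out fixed cost: VC = 31Q - 6Q^2 + Q^3. Then AVC = 31 - 6Q + Q^2 and MC = 31 - 12Q + 3Q^2.
AVC is minimized where dAVC/dQ = -6 + 2Q = 0, at Q = 3; min AVC = 31 - 6·3 + 3^2 = $22.
With P < min AVC ($8 < $22), every unit sold adds to the loss.
Best response: produce nothing and absorb the $325 fixed cost.

Shut down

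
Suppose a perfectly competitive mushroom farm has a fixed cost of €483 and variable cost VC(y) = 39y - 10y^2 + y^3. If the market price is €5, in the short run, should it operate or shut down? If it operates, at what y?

Shut down

Variable cost is VC = 39y - 10y^2 + y^3, so AVC = VC/y = 39 - 10y + y^2 and MC = dTC/dy = 39 - 20y + 3y^2.
AVC is minimized where dAVC/dy = -10 + 2y = 0, at y = 5; min AVC = 39 - 10·5 + 5^2 = €14.
P = €5 lies below min AVC = €14; no output level covers variable cost.
Shutting down limits the loss to fixed cost, €483.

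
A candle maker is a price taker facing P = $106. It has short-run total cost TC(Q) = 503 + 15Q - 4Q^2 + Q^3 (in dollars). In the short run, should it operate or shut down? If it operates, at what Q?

Produce at Q = 7

Variable cost is VC = 15Q - 4Q^2 + Q^3, so AVC = VC/Q = 15 - 4Q + Q^2 and MC = dTC/dQ = 15 - 8Q + 3Q^2.
AVC hits its minimum where MC = AVC, at Q = 2, giving min AVC = 15 - 4·2 + 2^2 = $11.
Since P = $106 ≥ min AVC = $11, price covers variable cost and the firm should produce.
Solving P = MC: -91 - 8Q + 3Q^2 = 0 ⇒ Q = -13/3 or 7. On the upward-sloping branch, Q* = 7.
Check: AVC at Q = 7 is $36 ≤ P, so revenue covers variable cost.
Profit = P·Q − TC = 106·7 − 755 = -$13, a loss, but smaller than the $503 fixed cost the firm would lose by shutting down.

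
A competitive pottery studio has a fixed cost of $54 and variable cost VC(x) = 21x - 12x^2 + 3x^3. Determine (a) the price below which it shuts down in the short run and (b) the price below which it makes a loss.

Shutdown price = $9; break-even price = $30

AVC = 21 - 12x + 3x^2; minimized at x = 2, giving min AVC = $9. That is the shutdown price.
ATC = 54/x + 21 - 12x + 3x^2. Setting dATC/dx = −54/x^2 − 12 + 6x = 0 gives x = 3 (since 6·3^3 − 12·3^2 = 54).
min ATC = 54/3 + 21 − 12·3 + 3·3^2 = $30. That is the break-even price.
Between these two prices the firm operates at a loss; above $30 it earns a profit.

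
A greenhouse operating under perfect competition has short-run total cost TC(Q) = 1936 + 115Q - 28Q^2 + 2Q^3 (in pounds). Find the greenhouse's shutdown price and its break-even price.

Shutdown price = £17; break-even price = £225

Shutdown price = min AVC. AVC = 115 - 28Q + 2Q^2, with vertex at Q = 7 and minimum £17.
ATC = 1936/Q + 115 - 28Q + 2Q^2. Setting dATC/dQ = −1936/Q^2 − 28 + 4Q = 0 gives Q = 11 (since 4·11^3 − 28·11^2 = 1936).
min ATC = 1936/11 + 115 − 28·11 + 2·11^2 = £225. That is the break-even price.
Between these two prices the firm operates at a loss; above £225 it earns a profit.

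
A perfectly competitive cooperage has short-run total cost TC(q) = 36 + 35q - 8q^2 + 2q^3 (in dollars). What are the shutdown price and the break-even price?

Shutdown price = $27; break-even price = $41

Shutdown price = min AVC. AVC = 35 - 8q + 2q^2, with vertex at q = 2 and minimum $27.
ATC = 36/q + 35 - 8q + 2q^2. Setting dATC/dq = −36/q^2 − 8 + 4q = 0 gives q = 3 (since 4·3^3 − 8·3^2 = 36).
min ATC = 36/3 + 35 − 8·3 + 2·3^2 = $41. That is the break-even price.
For $27 ≤ P < $41 the firm produces at a loss; below $27 it shuts down.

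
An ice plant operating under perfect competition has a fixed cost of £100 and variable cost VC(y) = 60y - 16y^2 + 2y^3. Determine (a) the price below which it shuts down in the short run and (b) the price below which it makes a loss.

Shutdown price = min AVC. AVC = 60 - 16y + 2y^2, with vertex at y = 4 and minimum £28.
ATC = 100/y + 60 - 16y + 2y^2. Setting dATC/dy = −100/y^2 − 16 + 4y = 0 gives y = 5 (since 4·5^3 − 16·5^2 = 100).
min ATC = 100/5 + 60 − 16·5 + 2·5^2 = £50. That is the break-even price.
Between these two prices the firm operates at a loss; above £50 it earns a profit.

Shutdown price = £28; break-even price = £50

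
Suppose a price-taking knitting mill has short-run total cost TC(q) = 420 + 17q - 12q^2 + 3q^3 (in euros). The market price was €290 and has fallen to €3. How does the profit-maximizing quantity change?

AVC = 17 - 12q + 3q^2, minimized at q = 2 where min AVC = €5. MC = 17 - 24q + 9q^2.
At P = €290 ≥ min AVC, set P = MC on the rising branch: q = 7.
At P = €3 < min AVC = €5, price no longer covers variable cost at any output, so the firm shuts down: q = 0.

Output falls from 7 to 0 (the firm shuts down)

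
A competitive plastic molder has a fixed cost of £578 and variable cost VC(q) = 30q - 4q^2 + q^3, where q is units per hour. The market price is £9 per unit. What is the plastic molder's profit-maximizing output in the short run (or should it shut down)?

From TC, MC = TC'(q) = 30 - 8q + 3q^2 and AVC = VC/q = 30 - 4q + q^2.
AVC is minimized where dAVC/dq = -4 + 2q = 0, at q = 2; min AVC = 30 - 4·2 + 2^2 = £26.
P = £9 lies below min AVC = £26; no output level covers variable cost.
Best response: produce nothing and absorb the £578 fixed cost.

Shut down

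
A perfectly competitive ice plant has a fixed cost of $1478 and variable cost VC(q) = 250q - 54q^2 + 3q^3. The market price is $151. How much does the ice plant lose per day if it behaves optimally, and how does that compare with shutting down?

Profit = -$26 at q = 11

AVC = 250 - 54q + 3q^2; min AVC = $7 at q = 9. Since P = $151 ≥ min AVC, the firm produces.
MC = 250 - 108q + 9q^2. Setting P = MC and taking the root on the rising branch gives q* = 11.
TR = 151·11 = 1661. TC = 1478 + 209 = 1687. Profit = 1661 − 1687 = -$26.
By producing, the firm covers all variable cost plus $1452 of fixed cost; shutting down would lose the full $1478.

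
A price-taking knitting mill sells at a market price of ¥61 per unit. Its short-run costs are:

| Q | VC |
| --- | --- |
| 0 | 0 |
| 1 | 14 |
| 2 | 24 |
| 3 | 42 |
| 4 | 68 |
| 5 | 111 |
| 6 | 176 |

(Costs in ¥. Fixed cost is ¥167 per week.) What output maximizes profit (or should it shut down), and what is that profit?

Tabulate TR − TC: Q=0: -167; Q=1: -120; Q=2: -69; Q=3: -26; Q=4: 9; Q=5: 27; Q=6: 23.
Profit is maximized at Q = 5. AVC there is 111/5 = ¥22.20 ≤ P, so producing beats shutting down (which would give -¥167).

Q = 5; profit = ¥27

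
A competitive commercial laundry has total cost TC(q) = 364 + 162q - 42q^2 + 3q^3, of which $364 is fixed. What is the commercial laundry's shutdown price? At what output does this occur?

Short-run supply begins at min AVC. From VC = 162q - 42q^2 + 3q^3, AVC = 162 - 42q + 3q^2.
At the minimum of AVC, MC = AVC. MC = 162 - 84q + 9q^2; setting MC = AVC gives 6q^2 - 42q = 0, so q = 7. min AVC = 15.
For P < $15 the firm produces nothing.

$15 per unit, at q = 7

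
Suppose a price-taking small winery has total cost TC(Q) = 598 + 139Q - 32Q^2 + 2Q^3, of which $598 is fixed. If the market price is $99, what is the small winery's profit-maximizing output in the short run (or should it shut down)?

From TC, MC = TC'(Q) = 139 - 64Q + 6Q^2 and AVC = VC/Q = 139 - 32Q + 2Q^2.
AVC is minimized where dAVC/dQ = -32 + 4Q = 0, at Q = 8; min AVC = 139 - 32·8 + 2·8^2 = $11.
Because $99 ≥ $11, revenue can cover variable cost; the firm operates.
P = MC gives 40 - 64Q + 6Q^2 = 0, with roots 2/3 and 10. Take the larger (rising MC): Q* = 10.
Check: AVC at Q = 10 is $19 ≤ P, so revenue covers variable cost.
Profit = P·Q − TC = 99·10 − 788 = $202.

Produce at Q = 10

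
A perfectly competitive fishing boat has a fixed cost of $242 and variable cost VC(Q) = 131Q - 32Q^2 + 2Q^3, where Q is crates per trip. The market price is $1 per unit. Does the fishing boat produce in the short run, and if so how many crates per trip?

Shut down

From TC, MC = TC'(Q) = 131 - 64Q + 6Q^2 and AVC = VC/Q = 131 - 32Q + 2Q^2.
AVC hits its minimum where MC = AVC, at Q = 8, giving min AVC = 131 - 32·8 + 2·8^2 = $3.
Since P = $1 < min AVC = $3, price fails to cover variable cost at any output.
Shutting down limits the loss to fixed cost, $242.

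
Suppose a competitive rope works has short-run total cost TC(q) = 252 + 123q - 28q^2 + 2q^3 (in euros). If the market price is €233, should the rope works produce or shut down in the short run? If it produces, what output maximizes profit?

Produce at q = 11

Variable cost is VC = 123q - 28q^2 + 2q^3, so AVC = VC/q = 123 - 28q + 2q^2 and MC = dTC/dq = 123 - 56q + 6q^2.
The AVC parabola has its vertex at q = 28/4 = 7, where AVC = 123 - 28·7 + 2·7^2 = €25.
P = €233 exceeds min AVC = €25, so the firm stays open.
Set P = MC: 233 = 123 - 56q + 6q^2 → -110 - 56q + 6q^2 = 0. The roots are q = -5/3 and q = 11; the profit-maximizing output is on the rising part of MC, so q* = 11.
Check: AVC at q = 11 is €57 ≤ P, so revenue covers variable cost.
Profit = P·q − TC = 233·11 − 879 = €1684.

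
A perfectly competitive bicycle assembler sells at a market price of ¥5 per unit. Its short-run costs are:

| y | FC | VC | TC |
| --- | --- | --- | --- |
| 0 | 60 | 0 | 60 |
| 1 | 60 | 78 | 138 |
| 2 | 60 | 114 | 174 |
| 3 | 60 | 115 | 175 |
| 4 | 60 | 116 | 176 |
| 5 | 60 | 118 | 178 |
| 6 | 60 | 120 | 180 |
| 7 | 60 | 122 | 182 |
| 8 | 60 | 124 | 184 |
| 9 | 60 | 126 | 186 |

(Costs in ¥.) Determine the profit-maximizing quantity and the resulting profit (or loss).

y = 0 (shut down); profit = -¥60

Compute π = P·y − TC at each output: y=0: -60; y=1: -133; y=2: -164; y=3: -160; y=4: -156; y=5: -153; y=6: -150; y=7: -147; y=8: -144; y=9: -141.
Profit is highest at y = 0. Equivalently, the lowest AVC in the table is 126/9 ≈ ¥14 at y = 9, and P = ¥5 falls below it — price never covers variable cost, so the firm shuts down and loses only its fixed cost.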